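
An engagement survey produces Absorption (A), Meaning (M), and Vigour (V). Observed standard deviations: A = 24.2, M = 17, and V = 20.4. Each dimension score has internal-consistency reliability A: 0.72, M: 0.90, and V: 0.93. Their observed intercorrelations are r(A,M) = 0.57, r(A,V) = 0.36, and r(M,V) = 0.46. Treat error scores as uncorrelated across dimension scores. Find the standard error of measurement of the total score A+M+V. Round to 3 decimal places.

14.900

Var(total) = 1290.8 + 1143.5 = 2434.3.
True-score variance = 1068.79 + 1143.5 = 2212.29, so reliability = 0.9088.
Error variance = 2434.3 − 2212.29 = 222.01; SEM = √222.01 = 14.900.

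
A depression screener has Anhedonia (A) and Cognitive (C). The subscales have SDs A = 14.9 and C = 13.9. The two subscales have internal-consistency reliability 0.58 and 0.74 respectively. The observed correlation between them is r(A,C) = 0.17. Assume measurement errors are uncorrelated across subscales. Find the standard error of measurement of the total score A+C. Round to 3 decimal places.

11.978

Var(total) = 415.22 + 70.4174 = 485.637.
True-score variance = 271.741 + 70.4174 = 342.159, so reliability = 0.7046.
Error variance = 485.637 − 342.159 = 143.479; SEM = √143.479 = 11.978.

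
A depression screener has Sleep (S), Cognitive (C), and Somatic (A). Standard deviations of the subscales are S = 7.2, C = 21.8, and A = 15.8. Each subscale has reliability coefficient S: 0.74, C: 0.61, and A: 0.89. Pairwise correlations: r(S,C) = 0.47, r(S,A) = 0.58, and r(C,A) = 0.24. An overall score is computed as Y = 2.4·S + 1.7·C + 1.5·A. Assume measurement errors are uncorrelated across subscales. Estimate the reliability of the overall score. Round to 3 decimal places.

Var(Y) = 2.4²·7.2² + 1.7²·21.8² + 1.5²·15.8² + 2·[4.08·7.2·21.8·0.47 + 3.6·7.2·15.8·0.58 + 2.55·21.8·15.8·0.24] = 2233.73 + 1498.63 = 3732.36.
With uncorrelated errors the cross-covariances are all true-score covariance, so they carry over unchanged; only the diagonal terms shrink to ρᵢσᵢ².
True-score variance = [2.4²·7.2²·0.74 + 1.7²·21.8²·0.61 + 1.5²·15.8²·0.89] + 1498.63 = 1558.67 + 1498.63 = 3057.3.
Reliability = 3057.3 / 3732.36 = 0.819.

0.819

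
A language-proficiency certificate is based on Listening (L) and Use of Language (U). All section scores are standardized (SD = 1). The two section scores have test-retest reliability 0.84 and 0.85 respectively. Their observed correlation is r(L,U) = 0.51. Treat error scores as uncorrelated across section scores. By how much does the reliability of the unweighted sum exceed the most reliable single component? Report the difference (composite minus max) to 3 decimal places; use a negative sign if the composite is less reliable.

Var(sum) = 2 + 1.02 = 3.02; true-score variance = 1.69 + 1.02 = 2.71; composite reliability = 0.8974.
Max component reliability = 0.8500.
Difference = 0.8974 − 0.8500 = 0.047.

0.047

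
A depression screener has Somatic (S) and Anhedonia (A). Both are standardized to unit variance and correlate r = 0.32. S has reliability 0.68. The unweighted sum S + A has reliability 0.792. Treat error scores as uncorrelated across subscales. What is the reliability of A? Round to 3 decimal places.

Var(S+A) = 2 + 2·0.32 = 2.640.
True-score variance = ρ_S + ρ_A + 2·0.32, so 0.792 = (0.68 + ρ_A + 0.64) / 2.640.
ρ_A = 0.792·2.640 − 0.68 − 0.64 = 0.771.

0.771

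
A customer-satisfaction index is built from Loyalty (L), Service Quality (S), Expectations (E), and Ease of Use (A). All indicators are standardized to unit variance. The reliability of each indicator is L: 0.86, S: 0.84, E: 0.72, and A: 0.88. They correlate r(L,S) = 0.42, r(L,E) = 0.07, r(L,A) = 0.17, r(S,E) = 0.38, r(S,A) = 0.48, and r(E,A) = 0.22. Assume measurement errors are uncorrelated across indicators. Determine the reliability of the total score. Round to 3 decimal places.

0.906

Var(L+S+E+A) = 4 + 2·[0.42 + 0.07 + 0.17 + 0.38 + 0.48 + 0.22] = 4 + 3.48 = 7.48.
Because errors are independent across components, Cov(Tᵢ,Tⱼ) = Cov(Xᵢ,Xⱼ); the off-diagonal part of the true-score variance is the same as above.
True-score variance = [0.86 + 0.84 + 0.72 + 0.88] + 3.48 = 3.3 + 3.48 = 6.78.
Reliability = 6.78 / 7.48 = 0.906.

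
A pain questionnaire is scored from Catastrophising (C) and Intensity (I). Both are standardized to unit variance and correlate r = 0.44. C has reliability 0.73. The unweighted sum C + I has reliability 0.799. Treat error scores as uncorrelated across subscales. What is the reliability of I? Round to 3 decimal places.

0.691

Var(C+I) = 2 + 2·0.44 = 2.880.
True-score variance = ρ_C + ρ_I + 2·0.44, so 0.799 = (0.73 + ρ_I + 0.88) / 2.880.
ρ_I = 0.799·2.880 − 0.73 − 0.88 = 0.691.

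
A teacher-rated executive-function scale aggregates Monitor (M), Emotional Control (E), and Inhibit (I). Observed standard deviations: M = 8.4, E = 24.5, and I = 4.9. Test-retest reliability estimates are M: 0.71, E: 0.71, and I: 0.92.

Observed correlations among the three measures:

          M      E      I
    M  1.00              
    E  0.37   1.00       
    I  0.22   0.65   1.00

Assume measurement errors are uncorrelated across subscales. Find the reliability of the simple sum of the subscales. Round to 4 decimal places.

0.8076

Var(M+E+I) = 8.4² + 24.5² + 4.9² + 2·[8.4·24.5·0.37 + 8.4·4.9·0.22 + 24.5·4.9·0.65] = 694.82 + 326.467 = 1021.29.
Under uncorrelated errors the observed covariances equal the true-score covariances, so only the own-variance terms attenuate.
True-score variance = [8.4²·0.71 + 24.5²·0.71 + 4.9²·0.92] + 326.467 = 498.364 + 326.467 = 824.832.
Reliability = 824.832 / 1021.29 = 0.8076.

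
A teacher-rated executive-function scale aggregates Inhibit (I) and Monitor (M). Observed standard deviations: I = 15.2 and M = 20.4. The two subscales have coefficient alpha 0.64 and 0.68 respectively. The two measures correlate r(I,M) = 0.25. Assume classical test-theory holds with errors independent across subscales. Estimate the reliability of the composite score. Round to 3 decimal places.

0.730

Var(I+M) = 15.2² + 20.4² + 2·[15.2·20.4·0.25] = 647.2 + 155.04 = 802.24.
With uncorrelated errors the cross-covariances are all true-score covariance, so they carry over unchanged; only the diagonal terms shrink to ρᵢσᵢ².
True-score variance = [15.2²·0.64 + 20.4²·0.68] + 155.04 = 430.854 + 155.04 = 585.894.
Reliability = 585.894 / 802.24 = 0.730.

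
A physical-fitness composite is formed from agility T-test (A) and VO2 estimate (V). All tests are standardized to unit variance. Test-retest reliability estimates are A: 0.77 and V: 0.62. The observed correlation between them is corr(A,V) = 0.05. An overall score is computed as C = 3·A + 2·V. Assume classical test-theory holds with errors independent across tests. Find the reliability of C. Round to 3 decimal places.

0.736

Var(C) = 3² + 2² + 2·[6·0.05] = 13 + 0.6 = 13.6.
Because errors are independent across components, Cov(Tᵢ,Tⱼ) = Cov(Xᵢ,Xⱼ); the off-diagonal part of the true-score variance is the same as above.
True-score variance = [3²·0.77 + 2²·0.62] + 0.6 = 9.41 + 0.6 = 10.01.
Reliability = 10.01 / 13.6 = 0.736.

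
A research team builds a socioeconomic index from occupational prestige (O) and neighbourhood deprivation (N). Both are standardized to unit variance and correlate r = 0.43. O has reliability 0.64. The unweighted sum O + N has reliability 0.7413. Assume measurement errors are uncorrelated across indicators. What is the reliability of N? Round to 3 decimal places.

Var(O+N) = 2 + 2·0.43 = 2.860.
True-score variance = ρ_O + ρ_N + 2·0.43, so 0.7413 = (0.64 + ρ_N + 0.86) / 2.860.
ρ_N = 0.7413·2.860 − 0.64 − 0.86 = 0.620.

0.620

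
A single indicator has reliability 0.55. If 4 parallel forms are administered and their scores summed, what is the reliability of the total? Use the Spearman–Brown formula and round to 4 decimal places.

0.8302

ρ_k = kρ / (1 + (k−1)ρ) = 4·0.55 / (1 + 3·0.55) = 2.200 / 2.650 = 0.8302.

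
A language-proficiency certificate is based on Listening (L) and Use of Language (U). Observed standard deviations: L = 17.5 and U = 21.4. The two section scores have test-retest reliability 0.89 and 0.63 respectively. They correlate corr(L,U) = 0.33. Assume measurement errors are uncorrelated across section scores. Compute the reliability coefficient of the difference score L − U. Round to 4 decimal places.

Var(L−U) = 17.5² + 21.4² − 2·17.5·21.4·0.33 = 764.21 − 247.17 = 517.04.
Because errors are independent across components, Cov(Tᵢ,Tⱼ) = Cov(Xᵢ,Xⱼ); the off-diagonal part of the true-score variance is the same as above.
True-score variance = [17.5²·0.89 + 21.4²·0.63] − 247.17 = 561.077 − 247.17 = 313.907.
Reliability = 313.907 / 517.04 = 0.6071.

0.6071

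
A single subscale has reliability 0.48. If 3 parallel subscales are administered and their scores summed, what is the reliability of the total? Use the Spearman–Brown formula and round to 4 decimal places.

0.7347

ρ_k = kρ / (1 + (k−1)ρ) = 3·0.48 / (1 + 2·0.48) = 1.440 / 1.960 = 0.7347.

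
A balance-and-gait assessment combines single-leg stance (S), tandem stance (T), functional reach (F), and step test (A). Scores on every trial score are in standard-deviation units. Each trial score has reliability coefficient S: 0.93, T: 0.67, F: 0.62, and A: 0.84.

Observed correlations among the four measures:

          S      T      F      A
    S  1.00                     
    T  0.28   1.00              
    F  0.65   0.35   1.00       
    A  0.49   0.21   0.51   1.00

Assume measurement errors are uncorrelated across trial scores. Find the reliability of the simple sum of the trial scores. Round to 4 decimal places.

0.8953

Var(S+T+F+A) = 4 + 2·[0.28 + 0.65 + 0.49 + 0.35 + 0.21 + 0.51] = 4 + 4.98 = 8.98.
Because errors are independent across components, Cov(Tᵢ,Tⱼ) = Cov(Xᵢ,Xⱼ); the off-diagonal part of the true-score variance is the same as above.
True-score variance = [0.93 + 0.67 + 0.62 + 0.84] + 4.98 = 3.06 + 4.98 = 8.04.
Reliability = 8.04 / 8.98 = 0.8953.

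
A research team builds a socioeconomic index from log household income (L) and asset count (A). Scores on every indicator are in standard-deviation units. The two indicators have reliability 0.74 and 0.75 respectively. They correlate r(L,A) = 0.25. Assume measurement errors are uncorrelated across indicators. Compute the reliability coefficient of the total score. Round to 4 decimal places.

Var(L+A) = 2 + 2·[0.25] = 2 + 0.5 = 2.5.
Because errors are independent across components, Cov(Tᵢ,Tⱼ) = Cov(Xᵢ,Xⱼ); the off-diagonal part of the true-score variance is the same as above.
True-score variance = [0.74 + 0.75] + 0.5 = 1.49 + 0.5 = 1.99.
Reliability = 1.99 / 2.5 = 0.7960.

0.7960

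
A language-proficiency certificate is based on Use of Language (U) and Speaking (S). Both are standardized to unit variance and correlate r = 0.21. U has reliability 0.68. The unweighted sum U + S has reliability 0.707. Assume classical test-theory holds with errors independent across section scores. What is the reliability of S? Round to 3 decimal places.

Var(U+S) = 2 + 2·0.21 = 2.420.
True-score variance = ρ_U + ρ_S + 2·0.21, so 0.707 = (0.68 + ρ_S + 0.42) / 2.420.
ρ_S = 0.707·2.420 − 0.68 − 0.42 = 0.611.

0.611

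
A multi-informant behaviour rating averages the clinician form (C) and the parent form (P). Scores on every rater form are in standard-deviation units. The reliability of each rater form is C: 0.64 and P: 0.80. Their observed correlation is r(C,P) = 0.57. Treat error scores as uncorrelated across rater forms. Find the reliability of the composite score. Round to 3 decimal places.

Var(C+P) = 2 + 2·[0.57] = 2 + 1.14 = 3.14.
Because errors are independent across components, Cov(Tᵢ,Tⱼ) = Cov(Xᵢ,Xⱼ); the off-diagonal part of the true-score variance is the same as above.
True-score variance = [0.64 + 0.80] + 1.14 = 1.44 + 1.14 = 2.58.
Reliability = 2.58 / 3.14 = 0.822.

0.822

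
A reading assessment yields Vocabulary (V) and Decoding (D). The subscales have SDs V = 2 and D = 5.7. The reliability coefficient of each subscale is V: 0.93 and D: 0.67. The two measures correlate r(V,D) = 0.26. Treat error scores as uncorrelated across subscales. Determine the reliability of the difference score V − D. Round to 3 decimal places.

0.640

Var(V−D) = 2² + 5.7² − 2·2·5.7·0.26 = 36.49 − 5.928 = 30.562.
Because errors are independent across components, Cov(Tᵢ,Tⱼ) = Cov(Xᵢ,Xⱼ); the off-diagonal part of the true-score variance is the same as above.
True-score variance = [2²·0.93 + 5.7²·0.67] − 5.928 = 25.4883 − 5.928 = 19.5603.
Reliability = 19.5603 / 30.562 = 0.640.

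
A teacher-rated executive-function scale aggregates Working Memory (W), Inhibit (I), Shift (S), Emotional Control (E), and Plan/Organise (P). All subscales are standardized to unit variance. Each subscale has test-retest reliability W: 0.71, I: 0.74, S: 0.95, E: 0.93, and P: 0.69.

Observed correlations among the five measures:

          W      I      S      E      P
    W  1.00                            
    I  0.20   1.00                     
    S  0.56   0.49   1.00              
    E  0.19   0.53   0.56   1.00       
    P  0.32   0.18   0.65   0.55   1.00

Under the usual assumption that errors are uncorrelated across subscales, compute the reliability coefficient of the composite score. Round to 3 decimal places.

Var(W+I+S+E+P) = 5 + 2·[0.20 + 0.56 + 0.19 + 0.32 + 0.49 + 0.53 + 0.18 + 0.56 + 0.65 + 0.55] = 5 + 8.46 = 13.46.
With uncorrelated errors the cross-covariances are all true-score covariance, so they carry over unchanged; only the diagonal terms shrink to ρᵢσᵢ².
True-score variance = [0.71 + 0.74 + 0.95 + 0.93 + 0.69] + 8.46 = 4.02 + 8.46 = 12.48.
Reliability = 12.48 / 13.46 = 0.927.

0.927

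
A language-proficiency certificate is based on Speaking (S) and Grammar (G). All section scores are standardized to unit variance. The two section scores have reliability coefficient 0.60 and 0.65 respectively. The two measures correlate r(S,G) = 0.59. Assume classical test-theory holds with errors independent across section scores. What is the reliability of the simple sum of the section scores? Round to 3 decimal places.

Var(S+G) = 2 + 2·[0.59] = 2 + 1.18 = 3.18.
With uncorrelated errors the cross-covariances are all true-score covariance, so they carry over unchanged; only the diagonal terms shrink to ρᵢσᵢ².
True-score variance = [0.60 + 0.65] + 1.18 = 1.25 + 1.18 = 2.43.
Reliability = 2.43 / 3.18 = 0.764.

0.764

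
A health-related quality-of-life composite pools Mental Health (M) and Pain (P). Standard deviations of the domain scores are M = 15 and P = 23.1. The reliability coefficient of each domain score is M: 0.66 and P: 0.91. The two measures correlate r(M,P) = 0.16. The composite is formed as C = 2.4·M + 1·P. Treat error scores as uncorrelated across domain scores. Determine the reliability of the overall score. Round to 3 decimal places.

Var(C) = 2.4²·15² + 23.1² + 2·[2.4·15·23.1·0.16] = 1829.61 + 266.112 = 2095.72.
With uncorrelated errors the cross-covariances are all true-score covariance, so they carry over unchanged; only the diagonal terms shrink to ρᵢσᵢ².
True-score variance = [2.4²·15²·0.66 + 23.1²·0.91] + 266.112 = 1340.95 + 266.112 = 1607.06.
Reliability = 1607.06 / 2095.72 = 0.767.

0.767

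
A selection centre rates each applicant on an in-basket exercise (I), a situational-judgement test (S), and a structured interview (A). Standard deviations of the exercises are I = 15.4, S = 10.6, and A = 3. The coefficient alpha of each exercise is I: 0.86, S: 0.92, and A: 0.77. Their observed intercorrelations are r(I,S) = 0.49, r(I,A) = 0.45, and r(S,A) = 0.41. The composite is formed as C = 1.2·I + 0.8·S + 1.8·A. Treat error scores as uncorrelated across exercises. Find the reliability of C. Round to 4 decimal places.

0.9167

Var(C) = 1.2²·15.4² + 0.8²·10.6² + 1.8²·3² + 2·[0.96·15.4·10.6·0.49 + 2.16·15.4·3·0.45 + 1.44·10.6·3·0.41] = 442.581 + 280.938 = 723.519.
Because errors are independent across components, Cov(Tᵢ,Tⱼ) = Cov(Xᵢ,Xⱼ); the off-diagonal part of the true-score variance is the same as above.
True-score variance = [1.2²·15.4²·0.86 + 0.8²·10.6²·0.92 + 1.8²·3²·0.77] + 280.938 = 382.31 + 280.938 = 663.248.
Reliability = 663.248 / 723.519 = 0.9167.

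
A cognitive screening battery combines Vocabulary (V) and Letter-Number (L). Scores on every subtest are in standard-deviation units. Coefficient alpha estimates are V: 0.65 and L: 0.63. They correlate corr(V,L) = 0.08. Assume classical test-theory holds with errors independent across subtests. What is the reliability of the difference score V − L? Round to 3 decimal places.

0.609

Var(V−L) = 1 + 1 − 2·0.08 = 2 − 0.16 = 1.84.
Because errors are independent across components, Cov(Tᵢ,Tⱼ) = Cov(Xᵢ,Xⱼ); the off-diagonal part of the true-score variance is the same as above.
True-score variance = [0.65 + 0.63] − 0.16 = 1.28 − 0.16 = 1.12.
Reliability = 1.12 / 1.84 = 0.609.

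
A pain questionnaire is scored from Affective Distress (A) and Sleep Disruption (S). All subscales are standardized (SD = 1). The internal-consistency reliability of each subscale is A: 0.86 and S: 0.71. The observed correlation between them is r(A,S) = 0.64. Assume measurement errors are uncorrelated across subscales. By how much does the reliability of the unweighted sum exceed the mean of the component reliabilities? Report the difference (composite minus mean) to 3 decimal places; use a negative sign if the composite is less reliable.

Var(sum) = 2 + 1.28 = 3.28; true-score variance = 1.57 + 1.28 = 2.85; composite reliability = 0.8689.
Mean component reliability = 0.7850.
Difference = 0.8689 − 0.7850 = 0.084.

0.084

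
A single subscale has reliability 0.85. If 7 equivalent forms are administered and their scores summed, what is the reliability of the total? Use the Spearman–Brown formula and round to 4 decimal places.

ρ_k = kρ / (1 + (k−1)ρ) = 7·0.85 / (1 + 6·0.85) = 5.950 / 6.100 = 0.9754.

0.9754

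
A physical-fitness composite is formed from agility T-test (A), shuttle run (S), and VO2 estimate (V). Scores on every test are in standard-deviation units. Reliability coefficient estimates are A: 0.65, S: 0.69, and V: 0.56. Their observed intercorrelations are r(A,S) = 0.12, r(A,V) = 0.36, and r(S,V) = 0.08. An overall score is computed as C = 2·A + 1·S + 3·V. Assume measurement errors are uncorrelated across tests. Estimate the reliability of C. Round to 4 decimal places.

Var(C) = 2² + 1 + 3² + 2·[2·0.12 + 6·0.36 + 3·0.08] = 14 + 5.28 = 19.28.
Under uncorrelated errors the observed covariances equal the true-score covariances, so only the own-variance terms attenuate.
True-score variance = [2²·0.65 + 0.69 + 3²·0.56] + 5.28 = 8.33 + 5.28 = 13.61.
Reliability = 13.61 / 19.28 = 0.7059.

0.7059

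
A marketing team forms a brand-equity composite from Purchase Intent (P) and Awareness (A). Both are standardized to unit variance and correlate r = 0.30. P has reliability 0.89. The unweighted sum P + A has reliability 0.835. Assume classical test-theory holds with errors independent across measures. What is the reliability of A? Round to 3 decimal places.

0.681

Var(P+A) = 2 + 2·0.30 = 2.600.
True-score variance = ρ_P + ρ_A + 2·0.30, so 0.835 = (0.89 + ρ_A + 0.60) / 2.600.
ρ_A = 0.835·2.600 − 0.89 − 0.60 = 0.681.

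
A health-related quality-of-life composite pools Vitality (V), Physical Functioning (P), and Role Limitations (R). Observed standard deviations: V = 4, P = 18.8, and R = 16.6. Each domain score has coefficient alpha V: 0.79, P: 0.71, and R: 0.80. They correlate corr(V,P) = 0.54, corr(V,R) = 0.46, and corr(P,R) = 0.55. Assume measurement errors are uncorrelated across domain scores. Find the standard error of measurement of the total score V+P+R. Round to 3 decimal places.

12.687

Var(total) = 645 + 485.592 = 1130.59.
True-score variance = 484.03 + 485.592 = 969.622, so reliability = 0.8576.
Error variance = 1130.59 − 969.622 = 160.97; SEM = √160.97 = 12.687.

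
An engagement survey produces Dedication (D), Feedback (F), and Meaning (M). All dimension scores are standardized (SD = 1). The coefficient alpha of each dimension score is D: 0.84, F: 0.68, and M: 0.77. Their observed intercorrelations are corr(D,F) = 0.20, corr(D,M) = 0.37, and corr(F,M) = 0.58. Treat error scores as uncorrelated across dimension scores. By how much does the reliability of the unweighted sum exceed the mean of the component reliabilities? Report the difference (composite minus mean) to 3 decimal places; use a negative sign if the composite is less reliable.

0.103

Var(sum) = 3 + 2.3 = 5.3; true-score variance = 2.29 + 2.3 = 4.59; composite reliability = 0.8660.
Mean component reliability = 0.7633.
Difference = 0.8660 − 0.7633 = 0.103.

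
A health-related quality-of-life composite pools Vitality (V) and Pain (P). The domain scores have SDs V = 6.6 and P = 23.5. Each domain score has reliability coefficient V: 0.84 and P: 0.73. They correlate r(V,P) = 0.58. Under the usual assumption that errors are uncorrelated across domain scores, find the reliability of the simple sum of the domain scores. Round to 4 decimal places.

0.7988

Var(V+P) = 6.6² + 23.5² + 2·[6.6·23.5·0.58] = 595.81 + 179.916 = 775.726.
Under uncorrelated errors the observed covariances equal the true-score covariances, so only the own-variance terms attenuate.
True-score variance = [6.6²·0.84 + 23.5²·0.73] + 179.916 = 439.733 + 179.916 = 619.649.
Reliability = 619.649 / 775.726 = 0.7988.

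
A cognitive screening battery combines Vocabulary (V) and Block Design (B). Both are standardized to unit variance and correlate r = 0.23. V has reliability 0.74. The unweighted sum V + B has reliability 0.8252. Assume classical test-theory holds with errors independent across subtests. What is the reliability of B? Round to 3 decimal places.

Var(V+B) = 2 + 2·0.23 = 2.460.
True-score variance = ρ_V + ρ_B + 2·0.23, so 0.8252 = (0.74 + ρ_B + 0.46) / 2.460.
ρ_B = 0.8252·2.460 − 0.74 − 0.46 = 0.830.

0.830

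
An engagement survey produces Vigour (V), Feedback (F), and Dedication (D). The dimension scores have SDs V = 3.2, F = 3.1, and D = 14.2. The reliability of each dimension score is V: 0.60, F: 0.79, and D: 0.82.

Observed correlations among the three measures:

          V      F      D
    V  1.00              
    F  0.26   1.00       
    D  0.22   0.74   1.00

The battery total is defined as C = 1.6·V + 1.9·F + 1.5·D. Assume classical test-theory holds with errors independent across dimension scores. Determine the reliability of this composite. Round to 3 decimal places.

Var(C) = 1.6²·3.2² + 1.9²·3.1² + 1.5²·14.2² + 2·[3.04·3.2·3.1·0.26 + 2.4·3.2·14.2·0.22 + 2.85·3.1·14.2·0.74] = 514.596 + 249.343 = 763.939.
Because errors are independent across components, Cov(Tᵢ,Tⱼ) = Cov(Xᵢ,Xⱼ); the off-diagonal part of the true-score variance is the same as above.
True-score variance = [1.6²·3.2²·0.60 + 1.9²·3.1²·0.79 + 1.5²·14.2²·0.82] + 249.343 = 415.161 + 249.343 = 664.504.
Reliability = 664.504 / 763.939 = 0.870.

0.870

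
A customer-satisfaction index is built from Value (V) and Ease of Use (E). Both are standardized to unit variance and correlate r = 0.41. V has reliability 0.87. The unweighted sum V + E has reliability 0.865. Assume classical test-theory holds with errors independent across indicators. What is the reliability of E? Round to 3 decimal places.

Var(V+E) = 2 + 2·0.41 = 2.820.
True-score variance = ρ_V + ρ_E + 2·0.41, so 0.865 = (0.87 + ρ_E + 0.82) / 2.820.
ρ_E = 0.865·2.820 − 0.87 − 0.82 = 0.749.

0.749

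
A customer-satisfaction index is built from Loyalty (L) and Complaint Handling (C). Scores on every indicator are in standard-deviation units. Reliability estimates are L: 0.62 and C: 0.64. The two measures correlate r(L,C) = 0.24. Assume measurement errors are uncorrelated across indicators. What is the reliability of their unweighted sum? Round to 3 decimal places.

Var(L+C) = 2 + 2·[0.24] = 2 + 0.48 = 2.48.
With uncorrelated errors the cross-covariances are all true-score covariance, so they carry over unchanged; only the diagonal terms shrink to ρᵢσᵢ².
True-score variance = [0.62 + 0.64] + 0.48 = 1.26 + 0.48 = 1.74.
Reliability = 1.74 / 2.48 = 0.702.

0.702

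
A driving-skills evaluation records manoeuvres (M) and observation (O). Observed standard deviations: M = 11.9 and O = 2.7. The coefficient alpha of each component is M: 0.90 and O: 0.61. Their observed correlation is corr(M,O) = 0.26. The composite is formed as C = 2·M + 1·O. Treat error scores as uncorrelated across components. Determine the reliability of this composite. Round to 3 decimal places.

0.902

Var(C) = 2²·11.9² + 2.7² + 2·[2·11.9·2.7·0.26] = 573.73 + 33.4152 = 607.145.
With uncorrelated errors the cross-covariances are all true-score covariance, so they carry over unchanged; only the diagonal terms shrink to ρᵢσᵢ².
True-score variance = [2²·11.9²·0.90 + 2.7²·0.61] + 33.4152 = 514.243 + 33.4152 = 547.658.
Reliability = 547.658 / 607.145 = 0.902.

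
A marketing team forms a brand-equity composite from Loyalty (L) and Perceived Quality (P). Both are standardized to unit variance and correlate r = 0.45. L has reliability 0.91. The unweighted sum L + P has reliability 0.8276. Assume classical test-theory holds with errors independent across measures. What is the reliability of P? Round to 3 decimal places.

Var(L+P) = 2 + 2·0.45 = 2.900.
True-score variance = ρ_L + ρ_P + 2·0.45, so 0.8276 = (0.91 + ρ_P + 0.90) / 2.900.
ρ_P = 0.8276·2.900 − 0.91 − 0.90 = 0.590.

0.590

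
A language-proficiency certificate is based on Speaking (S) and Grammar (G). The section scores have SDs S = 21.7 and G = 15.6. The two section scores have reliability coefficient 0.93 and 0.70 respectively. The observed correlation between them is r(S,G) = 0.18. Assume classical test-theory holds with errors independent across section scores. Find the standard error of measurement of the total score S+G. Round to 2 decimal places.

Var(total) = 714.25 + 121.867 = 836.117.
True-score variance = 608.28 + 121.867 = 730.147, so reliability = 0.8733.
Error variance = 836.117 − 730.147 = 105.97; SEM = √105.97 = 10.29.

10.29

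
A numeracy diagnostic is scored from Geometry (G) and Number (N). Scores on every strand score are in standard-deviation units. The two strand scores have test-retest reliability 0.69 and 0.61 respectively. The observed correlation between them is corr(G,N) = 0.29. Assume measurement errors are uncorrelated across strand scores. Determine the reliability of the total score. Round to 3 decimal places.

0.729

Var(G+N) = 2 + 2·[0.29] = 2 + 0.58 = 2.58.
Because errors are independent across components, Cov(Tᵢ,Tⱼ) = Cov(Xᵢ,Xⱼ); the off-diagonal part of the true-score variance is the same as above.
True-score variance = [0.69 + 0.61] + 0.58 = 1.3 + 0.58 = 1.88.
Reliability = 1.88 / 2.58 = 0.729.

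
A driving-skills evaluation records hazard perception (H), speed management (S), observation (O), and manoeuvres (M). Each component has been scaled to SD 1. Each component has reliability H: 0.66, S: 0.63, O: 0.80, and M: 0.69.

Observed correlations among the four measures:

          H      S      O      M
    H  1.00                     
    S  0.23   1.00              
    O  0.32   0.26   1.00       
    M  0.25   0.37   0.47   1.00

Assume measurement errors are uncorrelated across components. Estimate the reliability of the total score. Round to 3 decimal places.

0.844

Var(H+S+O+M) = 4 + 2·[0.23 + 0.32 + 0.25 + 0.26 + 0.37 + 0.47] = 4 + 3.8 = 7.8.
Because errors are independent across components, Cov(Tᵢ,Tⱼ) = Cov(Xᵢ,Xⱼ); the off-diagonal part of the true-score variance is the same as above.
True-score variance = [0.66 + 0.63 + 0.80 + 0.69] + 3.8 = 2.78 + 3.8 = 6.58.
Reliability = 6.58 / 7.8 = 0.844.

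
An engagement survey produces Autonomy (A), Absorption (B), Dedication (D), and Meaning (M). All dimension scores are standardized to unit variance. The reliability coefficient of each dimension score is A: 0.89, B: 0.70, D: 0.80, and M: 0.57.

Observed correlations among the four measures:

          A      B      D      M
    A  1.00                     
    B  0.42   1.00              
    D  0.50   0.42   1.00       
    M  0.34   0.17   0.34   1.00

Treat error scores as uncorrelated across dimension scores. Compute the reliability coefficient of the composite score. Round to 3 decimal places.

0.876

Var(A+B+D+M) = 4 + 2·[0.42 + 0.50 + 0.34 + 0.42 + 0.17 + 0.34] = 4 + 4.38 = 8.38.
Under uncorrelated errors the observed covariances equal the true-score covariances, so only the own-variance terms attenuate.
True-score variance = [0.89 + 0.70 + 0.80 + 0.57] + 4.38 = 2.96 + 4.38 = 7.34.
Reliability = 7.34 / 8.38 = 0.876.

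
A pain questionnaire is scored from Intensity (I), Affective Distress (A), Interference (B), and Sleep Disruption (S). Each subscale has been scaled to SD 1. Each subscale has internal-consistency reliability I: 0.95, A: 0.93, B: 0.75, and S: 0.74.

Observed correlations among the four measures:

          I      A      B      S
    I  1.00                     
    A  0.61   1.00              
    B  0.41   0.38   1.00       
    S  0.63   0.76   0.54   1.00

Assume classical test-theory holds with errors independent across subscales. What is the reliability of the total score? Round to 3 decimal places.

0.941

Var(I+A+B+S) = 4 + 2·[0.61 + 0.41 + 0.63 + 0.38 + 0.76 + 0.54] = 4 + 6.66 = 10.66.
Because errors are independent across components, Cov(Tᵢ,Tⱼ) = Cov(Xᵢ,Xⱼ); the off-diagonal part of the true-score variance is the same as above.
True-score variance = [0.95 + 0.93 + 0.75 + 0.74] + 6.66 = 3.37 + 6.66 = 10.03.
Reliability = 10.03 / 10.66 = 0.941.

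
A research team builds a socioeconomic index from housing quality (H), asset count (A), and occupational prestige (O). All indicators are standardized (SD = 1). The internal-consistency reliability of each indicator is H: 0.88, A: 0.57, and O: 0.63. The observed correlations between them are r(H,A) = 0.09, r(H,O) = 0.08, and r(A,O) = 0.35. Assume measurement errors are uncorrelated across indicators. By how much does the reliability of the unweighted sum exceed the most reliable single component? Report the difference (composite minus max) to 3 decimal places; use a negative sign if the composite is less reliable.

Var(sum) = 3 + 1.04 = 4.04; true-score variance = 2.08 + 1.04 = 3.12; composite reliability = 0.7723.
Max component reliability = 0.8800.
Difference = 0.7723 − 0.8800 = -0.108.

-0.108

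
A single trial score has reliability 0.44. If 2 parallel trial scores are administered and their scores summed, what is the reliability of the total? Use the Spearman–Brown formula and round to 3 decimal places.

ρ_k = kρ / (1 + (k−1)ρ) = 2·0.44 / (1 + 1·0.44) = 0.880 / 1.440 = 0.611.

0.611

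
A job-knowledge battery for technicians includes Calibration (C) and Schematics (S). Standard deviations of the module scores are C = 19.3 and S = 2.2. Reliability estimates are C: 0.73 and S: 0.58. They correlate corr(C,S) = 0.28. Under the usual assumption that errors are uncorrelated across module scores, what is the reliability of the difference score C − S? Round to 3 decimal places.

Var(C−S) = 19.3² + 2.2² − 2·19.3·2.2·0.28 = 377.33 − 23.7776 = 353.552.
With uncorrelated errors the cross-covariances are all true-score covariance, so they carry over unchanged; only the diagonal terms shrink to ρᵢσᵢ².
True-score variance = [19.3²·0.73 + 2.2²·0.58] − 23.7776 = 274.725 − 23.7776 = 250.947.
Reliability = 250.947 / 353.552 = 0.710.

0.710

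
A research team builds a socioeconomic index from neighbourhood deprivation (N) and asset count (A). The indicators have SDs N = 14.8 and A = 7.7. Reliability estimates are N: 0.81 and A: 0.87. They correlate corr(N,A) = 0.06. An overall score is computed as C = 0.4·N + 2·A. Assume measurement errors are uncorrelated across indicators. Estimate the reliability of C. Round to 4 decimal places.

0.8676

Var(C) = 0.4²·14.8² + 2²·7.7² + 2·[0.8·14.8·7.7·0.06] = 272.206 + 10.9402 = 283.147.
Because errors are independent across components, Cov(Tᵢ,Tⱼ) = Cov(Xᵢ,Xⱼ); the off-diagonal part of the true-score variance is the same as above.
True-score variance = [0.4²·14.8²·0.81 + 2²·7.7²·0.87] + 10.9402 = 234.717 + 10.9402 = 245.657.
Reliability = 245.657 / 283.147 = 0.8676.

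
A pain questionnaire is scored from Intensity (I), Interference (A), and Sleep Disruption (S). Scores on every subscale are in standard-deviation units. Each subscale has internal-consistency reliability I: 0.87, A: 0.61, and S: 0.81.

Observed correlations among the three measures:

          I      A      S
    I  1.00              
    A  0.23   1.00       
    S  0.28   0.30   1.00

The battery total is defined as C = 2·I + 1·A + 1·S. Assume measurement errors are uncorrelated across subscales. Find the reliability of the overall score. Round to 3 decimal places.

Var(C) = 2² + 1 + 1 + 2·[2·0.23 + 2·0.28 + 0.30] = 6 + 2.64 = 8.64.
Under uncorrelated errors the observed covariances equal the true-score covariances, so only the own-variance terms attenuate.
True-score variance = [2²·0.87 + 0.61 + 0.81] + 2.64 = 4.9 + 2.64 = 7.54.
Reliability = 7.54 / 8.64 = 0.873.

0.873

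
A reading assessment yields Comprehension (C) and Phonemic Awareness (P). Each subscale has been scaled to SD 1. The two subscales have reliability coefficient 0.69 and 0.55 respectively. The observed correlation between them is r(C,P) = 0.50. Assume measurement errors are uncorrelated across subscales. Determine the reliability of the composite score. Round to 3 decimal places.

Var(C+P) = 2 + 2·[0.50] = 2 + 1 = 3.
Under uncorrelated errors the observed covariances equal the true-score covariances, so only the own-variance terms attenuate.
True-score variance = [0.69 + 0.55] + 1 = 1.24 + 1 = 2.24.
Reliability = 2.24 / 3 = 0.747.

0.747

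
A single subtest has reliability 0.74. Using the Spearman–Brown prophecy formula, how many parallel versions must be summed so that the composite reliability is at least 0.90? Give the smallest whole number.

k ≥ ρ*(1−ρ₁)/(ρ₁(1−ρ*)) = 0.90·0.26 / (0.74·0.10) = 3.162.
Smallest integer k = 4.

4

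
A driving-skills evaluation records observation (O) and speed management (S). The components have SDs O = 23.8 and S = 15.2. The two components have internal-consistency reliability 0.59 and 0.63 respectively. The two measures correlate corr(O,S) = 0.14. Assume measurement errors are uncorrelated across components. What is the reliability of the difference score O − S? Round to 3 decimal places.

0.544

Var(O−S) = 23.8² + 15.2² − 2·23.8·15.2·0.14 = 797.48 − 101.293 = 696.187.
Under uncorrelated errors the observed covariances equal the true-score covariances, so only the own-variance terms attenuate.
True-score variance = [23.8²·0.59 + 15.2²·0.63] − 101.293 = 479.755 − 101.293 = 378.462.
Reliability = 378.462 / 696.187 = 0.544.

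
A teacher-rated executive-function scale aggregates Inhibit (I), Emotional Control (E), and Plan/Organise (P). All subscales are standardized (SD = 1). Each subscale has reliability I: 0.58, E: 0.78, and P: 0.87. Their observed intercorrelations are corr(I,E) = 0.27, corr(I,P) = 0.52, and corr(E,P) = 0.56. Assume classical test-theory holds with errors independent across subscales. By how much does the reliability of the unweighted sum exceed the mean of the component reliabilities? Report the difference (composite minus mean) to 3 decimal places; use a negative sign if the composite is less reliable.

Var(sum) = 3 + 2.7 = 5.7; true-score variance = 2.23 + 2.7 = 4.93; composite reliability = 0.8649.
Mean component reliability = 0.7433.
Difference = 0.8649 − 0.7433 = 0.122.

0.122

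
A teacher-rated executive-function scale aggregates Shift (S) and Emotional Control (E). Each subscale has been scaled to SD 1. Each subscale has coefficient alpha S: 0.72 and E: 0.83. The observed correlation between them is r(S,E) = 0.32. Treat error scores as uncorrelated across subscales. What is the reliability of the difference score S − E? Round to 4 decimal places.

0.6691

Var(S−E) = 1 + 1 − 2·0.32 = 2 − 0.64 = 1.36.
Under uncorrelated errors the observed covariances equal the true-score covariances, so only the own-variance terms attenuate.
True-score variance = [0.72 + 0.83] − 0.64 = 1.55 − 0.64 = 0.91.
Reliability = 0.91 / 1.36 = 0.6691.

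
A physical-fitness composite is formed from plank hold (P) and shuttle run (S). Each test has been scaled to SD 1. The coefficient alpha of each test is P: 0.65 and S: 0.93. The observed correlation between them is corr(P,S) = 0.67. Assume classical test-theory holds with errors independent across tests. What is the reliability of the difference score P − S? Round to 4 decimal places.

Var(P−S) = 1 + 1 − 2·0.67 = 2 − 1.34 = 0.66.
Because errors are independent across components, Cov(Tᵢ,Tⱼ) = Cov(Xᵢ,Xⱼ); the off-diagonal part of the true-score variance is the same as above.
True-score variance = [0.65 + 0.93] − 1.34 = 1.58 − 1.34 = 0.24.
Reliability = 0.24 / 0.66 = 0.3636.

0.3636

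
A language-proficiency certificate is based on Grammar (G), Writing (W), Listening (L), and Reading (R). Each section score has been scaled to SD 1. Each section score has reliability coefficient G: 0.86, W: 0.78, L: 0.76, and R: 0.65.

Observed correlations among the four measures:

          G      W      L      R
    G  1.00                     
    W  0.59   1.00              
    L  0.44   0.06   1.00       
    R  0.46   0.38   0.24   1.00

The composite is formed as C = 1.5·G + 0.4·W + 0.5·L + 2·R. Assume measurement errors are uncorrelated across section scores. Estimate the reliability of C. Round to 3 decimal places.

0.848

Var(C) = 1.5² + 0.4² + 0.5² + 2² + 2·[0.6·0.59 + 0.75·0.44 + 3·0.46 + 0.2·0.06 + 0.8·0.38 + 0.24] = 6.66 + 5.24 = 11.9.
With uncorrelated errors the cross-covariances are all true-score covariance, so they carry over unchanged; only the diagonal terms shrink to ρᵢσᵢ².
True-score variance = [1.5²·0.86 + 0.4²·0.78 + 0.5²·0.76 + 2²·0.65] + 5.24 = 4.8498 + 5.24 = 10.0898.
Reliability = 10.0898 / 11.9 = 0.848.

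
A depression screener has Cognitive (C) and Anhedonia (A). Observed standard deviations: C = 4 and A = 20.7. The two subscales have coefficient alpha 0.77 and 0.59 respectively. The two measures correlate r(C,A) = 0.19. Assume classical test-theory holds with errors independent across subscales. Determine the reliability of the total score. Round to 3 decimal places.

Var(C+A) = 4² + 20.7² + 2·[4·20.7·0.19] = 444.49 + 31.464 = 475.954.
Because errors are independent across components, Cov(Tᵢ,Tⱼ) = Cov(Xᵢ,Xⱼ); the off-diagonal part of the true-score variance is the same as above.
True-score variance = [4²·0.77 + 20.7²·0.59] + 31.464 = 265.129 + 31.464 = 296.593.
Reliability = 296.593 / 475.954 = 0.623.

0.623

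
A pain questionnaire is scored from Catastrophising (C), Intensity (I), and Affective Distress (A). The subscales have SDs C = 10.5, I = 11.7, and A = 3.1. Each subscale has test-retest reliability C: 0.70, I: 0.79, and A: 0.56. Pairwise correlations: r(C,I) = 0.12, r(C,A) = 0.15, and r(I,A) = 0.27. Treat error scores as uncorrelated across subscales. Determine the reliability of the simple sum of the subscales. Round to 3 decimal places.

0.791

Var(C+I+A) = 10.5² + 11.7² + 3.1² + 2·[10.5·11.7·0.12 + 10.5·3.1·0.15 + 11.7·3.1·0.27] = 256.75 + 58.8348 = 315.585.
Under uncorrelated errors the observed covariances equal the true-score covariances, so only the own-variance terms attenuate.
True-score variance = [10.5²·0.70 + 11.7²·0.79 + 3.1²·0.56] + 58.8348 = 190.7 + 58.8348 = 249.534.
Reliability = 249.534 / 315.585 = 0.791.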